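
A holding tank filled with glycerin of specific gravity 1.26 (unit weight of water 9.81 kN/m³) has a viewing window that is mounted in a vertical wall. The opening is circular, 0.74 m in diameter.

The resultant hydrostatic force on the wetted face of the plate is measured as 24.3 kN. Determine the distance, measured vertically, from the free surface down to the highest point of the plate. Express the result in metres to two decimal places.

d_top ≈ 4.20 m

γ = 1.26 × 9.81 = 12.3606 kN/m³.
A = π(0.37)² = 0.430084 m².
From F = γ·h_c·A, the centroid depth is h_c = 24.3/(12.3606 × 0.430084) = 4.57102 m.
The centroid is at the centre, 0.37 m below the top of the plate, so the highest point sits at h_top = 4.57102 − 0.37 = 4.20102 m below the surface.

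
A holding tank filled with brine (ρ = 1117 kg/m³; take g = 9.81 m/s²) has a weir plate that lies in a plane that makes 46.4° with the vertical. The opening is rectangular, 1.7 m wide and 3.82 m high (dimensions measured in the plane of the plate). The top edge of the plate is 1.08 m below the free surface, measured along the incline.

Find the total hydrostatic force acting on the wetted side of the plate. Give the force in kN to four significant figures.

F ≈ 146.7 kN

γ = ρg = 1117 × 9.81 / 1000 = 10.95777 kN/m³.
The plate makes 46.4° with the vertical, i.e. θ = 90° − 46.4° = 43.6° to the horizontal. Measuring y along the incline from the free-surface line, vertical depth h = y·sinθ with sinθ = 0.689620.
The centroid lies 3.82/2 = 1.91 m below the top edge, so y_c = 1.08 + 1.91 = 2.99 m and h_c = 2.99 × 0.689620 = 2.06196 m.
A = 1.7 × 3.82 = 6.494 m².
Resultant F = γ·h_c·A = 10.95777 × 2.06196 × 6.494 = 146.729 kN.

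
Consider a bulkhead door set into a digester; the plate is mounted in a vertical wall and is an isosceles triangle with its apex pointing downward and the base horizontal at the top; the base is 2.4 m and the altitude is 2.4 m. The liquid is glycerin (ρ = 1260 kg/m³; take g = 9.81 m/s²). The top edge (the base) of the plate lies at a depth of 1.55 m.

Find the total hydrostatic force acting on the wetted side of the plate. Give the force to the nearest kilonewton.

F ≈ 84 kN

γ = ρg = 1260 × 9.81 / 1000 = 12.3606 kN/m³.
With the apex down, the centroid sits h/3 = 2.4/3 = 0.8 m below the base (the top edge), so the centroid depth is h_c = 1.55 + 0.8 = 2.35 m.
A = ½ × 2.4 × 2.4 = 2.88 m².
Resultant F = γ·h_c·A = 12.3606 × 2.35 × 2.88 = 83.6565 kN.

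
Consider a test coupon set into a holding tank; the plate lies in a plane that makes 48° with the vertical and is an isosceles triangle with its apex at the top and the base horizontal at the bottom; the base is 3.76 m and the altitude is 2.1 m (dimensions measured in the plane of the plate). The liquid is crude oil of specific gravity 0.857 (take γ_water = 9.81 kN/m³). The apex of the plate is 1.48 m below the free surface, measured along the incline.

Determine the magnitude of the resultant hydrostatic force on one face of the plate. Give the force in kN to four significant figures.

γ = 0.857 × 9.81 = 8.40717 kN/m³.
The plate makes 48° with the vertical, i.e. θ = 90° − 48° = 42° to the horizontal. Measuring y along the incline from the free-surface line, vertical depth h = y·sinθ with sinθ = 0.669131.
With the apex up, the centroid sits 2h/3 = 2 × 2.1/3 = 1.4 m below the apex, so y_c = 1.48 + 1.4 = 2.88 m and h_c = 2.88 × 0.669131 = 1.9271 m.
A = ½ × 3.76 × 2.1 = 3.948 m².
Resultant F = γ·h_c·A = 8.40717 × 1.9271 × 3.948 = 63.9634 kN.

F ≈ 63.96 kN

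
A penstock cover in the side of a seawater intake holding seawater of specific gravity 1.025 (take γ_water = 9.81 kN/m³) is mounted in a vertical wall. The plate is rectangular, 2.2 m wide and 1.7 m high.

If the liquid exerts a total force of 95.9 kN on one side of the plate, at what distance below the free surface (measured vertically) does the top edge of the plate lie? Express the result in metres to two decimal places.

γ = 1.025 × 9.81 = 10.05525 kN/m³.
A = 2.2 × 1.7 = 3.74 m².
From F = γ·h_c·A, the centroid depth is h_c = 95.9/(10.05525 × 3.74) = 2.55008 m.
The centroid lies 1.7/2 = 0.85 m below the top edge, so the top edge sits at h_top = 2.55008 − 0.85 = 1.70008 m below the surface.

d_top ≈ 1.70 m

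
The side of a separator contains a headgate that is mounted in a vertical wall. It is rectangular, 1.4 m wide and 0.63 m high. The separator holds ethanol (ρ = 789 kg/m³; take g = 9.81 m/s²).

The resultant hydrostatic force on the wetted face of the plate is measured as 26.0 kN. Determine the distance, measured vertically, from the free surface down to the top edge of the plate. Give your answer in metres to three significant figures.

d_top ≈ 3.49 m

γ = ρg = 789 × 9.81 / 1000 = 7.74009 kN/m³.
A = 1.4 × 0.63 = 0.882 m².
From F = γ·h_c·A, the centroid depth is h_c = 26.0/(7.74009 × 0.882) = 3.80854 m.
The centroid lies 0.63/2 = 0.315 m below the top edge, so the top edge sits at h_top = 3.80854 − 0.315 = 3.49354 m below the surface.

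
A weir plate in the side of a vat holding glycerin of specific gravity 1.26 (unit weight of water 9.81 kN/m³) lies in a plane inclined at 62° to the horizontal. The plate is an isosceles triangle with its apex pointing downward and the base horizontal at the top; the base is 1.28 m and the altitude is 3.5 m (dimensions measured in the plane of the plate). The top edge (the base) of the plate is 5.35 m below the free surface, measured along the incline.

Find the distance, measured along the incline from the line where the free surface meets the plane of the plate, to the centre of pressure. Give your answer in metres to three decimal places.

γ = 1.26 × 9.81 = 12.3606 kN/m³.
Let θ = 62° be the plate's angle to the horizontal; measure y along the incline from where the plane meets the free surface. Vertical depth h = y·sinθ with sinθ = 0.882948.
With the apex down, the centroid sits h/3 = 3.5/3 = 1.16667 m below the base (the top edge), so y_c = 5.35 + 1.16667 = 6.51667 m and h_c = 6.51667 × 0.882948 = 5.75388 m.
A = ½ × 1.28 × 3.5 = 2.24 m².
Resultant F = γ·h_c·A = 12.3606 × 5.75388 × 2.24 = 159.312 kN.
I_c = b·h³/36 = 1.28 × 3.5³/36 = 1.52444 m⁴.
Centre of pressure: y_p = y_c + I_c/(y_c·A) = 6.51667 + 1.52444/(6.51667 × 2.24) = 6.51667 + 0.104433 = 6.6211 m along the plane.

y_p = 6.621 m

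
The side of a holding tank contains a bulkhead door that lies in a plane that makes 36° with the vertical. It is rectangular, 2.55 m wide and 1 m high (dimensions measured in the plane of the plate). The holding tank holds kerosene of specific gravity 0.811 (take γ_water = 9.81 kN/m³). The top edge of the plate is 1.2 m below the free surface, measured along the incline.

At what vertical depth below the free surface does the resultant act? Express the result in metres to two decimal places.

γ = 0.811 × 9.81 = 7.95591 kN/m³.
The plate makes 36° with the vertical, i.e. θ = 90° − 36° = 54° to the horizontal. Measuring y along the incline from the free-surface line, vertical depth h = y·sinθ with sinθ = 0.809017.
The centroid lies 1/2 = 0.5 m below the top edge, so y_c = 1.2 + 0.5 = 1.7 m and h_c = 1.7 × 0.809017 = 1.37533 m.
A = 2.55 × 1 = 2.55 m².
Resultant F = γ·h_c·A = 7.95591 × 1.37533 × 2.55 = 27.9021 kN.
I_c = b·h³/12 = 2.55 × 1³/12 = 0.2125 m⁴.
Centre of pressure: y_p = y_c + I_c/(y_c·A) = 1.7 + 0.2125/(1.7 × 2.55) = 1.7 + 0.0490196 = 1.74902 m along the plane.
Vertically, h_p = y_p·sinθ = 1.74902 × 0.809017 = 1.41499 m.

h_p = 1.41 m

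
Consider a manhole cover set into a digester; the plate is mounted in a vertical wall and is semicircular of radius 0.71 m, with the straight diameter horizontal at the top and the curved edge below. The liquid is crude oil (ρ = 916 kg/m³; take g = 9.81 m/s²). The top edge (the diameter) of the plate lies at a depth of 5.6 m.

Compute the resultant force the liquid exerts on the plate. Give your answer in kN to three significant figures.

F ≈ 42.0 kN

γ = ρg = 916 × 9.81 / 1000 = 8.98596 kN/m³.
The centroid of a semicircle lies 4r/(3π) = 0.301333 m from the diameter, here below the top edge, so the centroid depth is h_c = 5.6 + 0.301333 = 5.90133 m.
A = πr²/2 = π × 0.71²/2 = 0.791838 m².
Resultant F = γ·h_c·A = 8.98596 × 5.90133 × 0.791838 = 41.9905 kN.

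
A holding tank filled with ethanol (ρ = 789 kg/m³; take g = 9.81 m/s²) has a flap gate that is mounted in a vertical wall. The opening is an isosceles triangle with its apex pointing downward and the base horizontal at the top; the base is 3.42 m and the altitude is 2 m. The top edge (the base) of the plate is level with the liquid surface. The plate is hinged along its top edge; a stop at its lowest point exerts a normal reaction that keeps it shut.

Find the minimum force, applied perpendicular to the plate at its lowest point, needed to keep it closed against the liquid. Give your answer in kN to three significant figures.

γ = ρg = 789 × 9.81 / 1000 = 7.74009 kN/m³.
With the apex down, the centroid sits h/3 = 2/3 = 0.666667 m below the base (the top edge), so the centroid depth is h_c = 0.666667 m.
A = ½ × 3.42 × 2 = 3.42 m².
Resultant F = γ·h_c·A = 7.74009 × 0.666667 × 3.42 = 17.6474 kN.
I_c = b·h³/36 = 3.42 × 2³/36 = 0.76 m⁴.
Centre of pressure: y_p = y_c + I_c/(y_c·A) = 0.666667 + 0.76/(0.666667 × 3.42) = 0.666667 + 0.333333 = 1 m along the plane.
The resultant acts 0.666667 + 0.333333 = 1 m (along the plate) below the hinge at the top edge, so the moment about the hinge is M = F × 1 = 17.6474 × 1 = 17.6474 kN·m.
A normal force at the bottom, 2 m from the hinge, must supply this moment: P = 17.6474/2 = 8.8237 kN.

P ≈ 8.82 kN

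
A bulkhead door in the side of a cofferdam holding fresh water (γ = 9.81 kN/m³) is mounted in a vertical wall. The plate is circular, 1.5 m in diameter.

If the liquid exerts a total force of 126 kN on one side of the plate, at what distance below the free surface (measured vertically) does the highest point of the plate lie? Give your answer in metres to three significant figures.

γ = 9.81 kN/m³.
A = π(0.75)² = 1.76715 m².
From F = γ·h_c·A, the centroid depth is h_c = 126/(9.81 × 1.76715) = 7.26822 m.
The centroid is at the centre, 0.75 m below the top of the plate, so the highest point sits at h_top = 7.26822 − 0.75 = 6.51822 m below the surface.

d_top ≈ 6.52 m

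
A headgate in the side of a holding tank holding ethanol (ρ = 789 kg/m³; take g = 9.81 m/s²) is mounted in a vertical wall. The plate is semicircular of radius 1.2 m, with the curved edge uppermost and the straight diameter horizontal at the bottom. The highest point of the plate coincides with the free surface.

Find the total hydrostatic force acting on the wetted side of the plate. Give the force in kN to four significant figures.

F ≈ 12.09 kN

γ = ρg = 789 × 9.81 / 1000 = 7.74009 kN/m³.
The centroid lies 4r/(3π) = 0.509296 m above the diameter, so r − 4r/(3π) = 1.2 − 0.509296 = 0.690704 m below the topmost point, so the centroid depth is h_c = 0.690704 m.
A = πr²/2 = π × 1.2²/2 = 2.26195 m².
Resultant F = γ·h_c·A = 7.74009 × 0.690704 × 2.26195 = 12.0926 kN.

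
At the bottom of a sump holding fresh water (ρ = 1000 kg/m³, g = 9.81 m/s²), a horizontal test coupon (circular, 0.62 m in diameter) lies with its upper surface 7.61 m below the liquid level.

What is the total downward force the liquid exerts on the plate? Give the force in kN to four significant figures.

F ≈ 22.54 kN

γ = ρg = 1000 × 9.81 = 9810 N/m³ = 9.81 kN/m³.
The plate is horizontal, so pressure is uniform at p = γ·h = 9.81 × 7.61 = 74.6541 kN/m².
A = π(0.31)² = 0.301907 m².
F = p·A = 74.6541 × 0.301907 = 22.5386 kN.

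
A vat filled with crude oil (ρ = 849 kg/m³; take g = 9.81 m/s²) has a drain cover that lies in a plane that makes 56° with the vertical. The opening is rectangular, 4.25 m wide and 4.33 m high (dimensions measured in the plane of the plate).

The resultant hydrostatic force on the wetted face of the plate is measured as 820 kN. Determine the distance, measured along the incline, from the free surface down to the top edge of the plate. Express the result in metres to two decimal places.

γ = ρg = 849 × 9.81 / 1000 = 8.32869 kN/m³.
A = 4.25 × 4.33 = 18.4025 m².
From F = γ·h_c·A, the centroid depth is h_c = 820/(8.32869 × 18.4025) = 5.35008 m.
The plate makes 56° with the vertical, i.e. θ = 90° − 56° = 34° to the horizontal. Measuring y along the incline from the free-surface line, vertical depth h = y·sinθ with sinθ = 0.559193.
Along the incline, y_c = h_c/sinθ = 5.35008/0.559193 = 9.5675 m.
The centroid lies 4.33/2 = 2.165 m below the top edge, so the top edge sits at y_top = 9.5675 − 2.165 = 7.4025 m along the incline.

y_top ≈ 7.40 m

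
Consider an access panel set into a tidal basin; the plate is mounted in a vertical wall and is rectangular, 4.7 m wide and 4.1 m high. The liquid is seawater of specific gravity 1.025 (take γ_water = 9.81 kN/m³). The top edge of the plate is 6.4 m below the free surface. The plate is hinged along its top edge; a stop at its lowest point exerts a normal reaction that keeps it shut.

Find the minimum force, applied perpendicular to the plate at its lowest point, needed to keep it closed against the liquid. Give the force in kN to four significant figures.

γ = 1.025 × 9.81 = 10.05525 kN/m³.
The centroid lies 4.1/2 = 2.05 m below the top edge, so the centroid depth is h_c = 6.4 + 2.05 = 8.45 m.
A = 4.7 × 4.1 = 19.27 m².
Resultant F = γ·h_c·A = 10.05525 × 8.45 × 19.27 = 1637.31 kN.
I_c = b·h³/12 = 4.7 × 4.1³/12 = 26.9941 m⁴.
Centre of pressure: y_p = y_c + I_c/(y_c·A) = 8.45 + 26.9941/(8.45 × 19.27) = 8.45 + 0.165779 = 8.61578 m along the plane.
The resultant acts 2.05 + 0.165779 = 2.21578 m (along the plate) below the hinge at the top edge, so the moment about the hinge is M = F × 2.21578 = 1637.31 × 2.21578 = 3627.92 kN·m.
A normal force at the bottom, 4.1 m from the hinge, must supply this moment: P = 3627.92/4.1 = 884.859 kN.

P ≈ 884.9 kN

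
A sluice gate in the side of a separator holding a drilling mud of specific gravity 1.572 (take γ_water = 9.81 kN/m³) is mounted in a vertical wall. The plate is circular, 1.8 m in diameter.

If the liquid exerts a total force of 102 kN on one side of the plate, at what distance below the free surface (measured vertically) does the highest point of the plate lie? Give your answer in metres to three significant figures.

d_top ≈ 1.70 m

γ = 1.572 × 9.81 = 15.42132 kN/m³.
A = π(0.9)² = 2.54469 m².
From F = γ·h_c·A, the centroid depth is h_c = 102/(15.42132 × 2.54469) = 2.59922 m.
The centroid is at the centre, 0.9 m below the top of the plate, so the highest point sits at h_top = 2.59922 − 0.9 = 1.69922 m below the surface.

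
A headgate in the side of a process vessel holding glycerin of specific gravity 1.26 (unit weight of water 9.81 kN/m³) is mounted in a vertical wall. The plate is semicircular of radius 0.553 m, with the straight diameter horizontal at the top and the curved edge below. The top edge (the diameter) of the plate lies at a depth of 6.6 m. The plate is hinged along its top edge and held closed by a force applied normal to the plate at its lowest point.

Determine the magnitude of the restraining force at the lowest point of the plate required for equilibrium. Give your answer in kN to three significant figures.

P ≈ 17.5 kN

γ = 1.26 × 9.81 = 12.3606 kN/m³.
The centroid of a semicircle lies 4r/(3π) = 0.2347 m from the diameter, here below the top edge, so the centroid depth is h_c = 6.6 + 0.2347 = 6.8347 m.
A = πr²/2 = π × 0.553²/2 = 0.480364 m².
Resultant F = γ·h_c·A = 12.3606 × 6.8347 × 0.480364 = 40.5816 kN.
I_c = (π/8 − 8/(9π))·r⁴ = 0.109757 × 0.553⁴ = 0.0102644 m⁴.
Centre of pressure: y_p = y_c + I_c/(y_c·A) = 6.8347 + 0.0102644/(6.8347 × 0.480364) = 6.8347 + 0.00312639 = 6.83783 m along the plane.
The resultant acts 0.2347 + 0.00312639 = 0.237826 m (along the plate) below the hinge at the top edge, so the moment about the hinge is M = F × 0.237826 = 40.5816 × 0.237826 = 9.65136 kN·m.
A normal force at the bottom, 0.553 m from the hinge, must supply this moment: P = 9.65136/0.553 = 17.4527 kN.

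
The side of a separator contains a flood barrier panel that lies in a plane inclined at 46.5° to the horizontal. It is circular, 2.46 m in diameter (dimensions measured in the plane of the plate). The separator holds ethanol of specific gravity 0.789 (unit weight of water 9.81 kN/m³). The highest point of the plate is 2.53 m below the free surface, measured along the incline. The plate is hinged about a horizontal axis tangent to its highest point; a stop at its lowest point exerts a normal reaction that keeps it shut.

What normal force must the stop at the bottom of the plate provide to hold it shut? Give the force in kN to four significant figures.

P ≈ 54.27 kN

γ = 0.789 × 9.81 = 7.74009 kN/m³.
Let θ = 46.5° be the plate's angle to the horizontal; measure y along the incline from where the plane meets the free surface. Vertical depth h = y·sinθ with sinθ = 0.725374.
The centroid is at the centre, 1.23 m below the top of the plate, so y_c = 2.53 + 1.23 = 3.76 m and h_c = 3.76 × 0.725374 = 2.72741 m.
A = π(1.23)² = 4.75292 m².
Resultant F = γ·h_c·A = 7.74009 × 2.72741 × 4.75292 = 100.336 kN.
I_c = πr⁴/4 = π × 1.23⁴/4 = 1.79767 m⁴.
Centre of pressure: y_p = y_c + I_c/(y_c·A) = 3.76 + 1.79767/(3.76 × 4.75292) = 3.76 + 0.100592 = 3.86059 m along the plane.
The resultant acts 1.23 + 0.100592 = 1.33059 m (along the plate) below the hinge at the top edge, so the moment about the hinge is M = F × 1.33059 = 100.336 × 1.33059 = 133.506 kN·m.
A normal force at the bottom, 2.46 m from the hinge, must supply this moment: P = 133.506/2.46 = 54.2707 kN.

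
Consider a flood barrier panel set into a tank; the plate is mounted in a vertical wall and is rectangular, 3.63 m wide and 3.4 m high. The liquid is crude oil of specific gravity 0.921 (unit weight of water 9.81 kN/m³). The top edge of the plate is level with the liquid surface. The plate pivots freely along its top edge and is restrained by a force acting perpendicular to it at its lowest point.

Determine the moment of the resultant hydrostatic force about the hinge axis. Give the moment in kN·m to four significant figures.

M ≈ 429.7 kN·m

γ = 0.921 × 9.81 = 9.03501 kN/m³.
The centroid lies 3.4/2 = 1.7 m below the top edge, so the centroid depth is h_c = 1.7 m.
A = 3.63 × 3.4 = 12.342 m².
Resultant F = γ·h_c·A = 9.03501 × 1.7 × 12.342 = 189.567 kN.
I_c = b·h³/12 = 3.63 × 3.4³/12 = 11.8895 m⁴.
Centre of pressure: y_p = y_c + I_c/(y_c·A) = 1.7 + 11.8895/(1.7 × 12.342) = 1.7 + 0.566669 = 2.26667 m along the plane.
The resultant acts 1.7 + 0.566669 = 2.26667 m (along the plate) below the hinge at the top edge, so the moment about the hinge is M = F × 2.26667 = 189.567 × 2.26667 = 429.686 kN·m.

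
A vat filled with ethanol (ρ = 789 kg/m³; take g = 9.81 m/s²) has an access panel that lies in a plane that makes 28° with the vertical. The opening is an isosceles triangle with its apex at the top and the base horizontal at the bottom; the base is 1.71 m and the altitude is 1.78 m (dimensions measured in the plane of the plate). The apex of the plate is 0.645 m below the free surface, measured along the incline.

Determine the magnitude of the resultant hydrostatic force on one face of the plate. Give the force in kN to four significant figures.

F ≈ 19.05 kN

γ = ρg = 789 × 9.81 / 1000 = 7.74009 kN/m³.
The plate makes 28° with the vertical, i.e. θ = 90° − 28° = 62° to the horizontal. Measuring y along the incline from the free-surface line, vertical depth h = y·sinθ with sinθ = 0.882948.
With the apex up, the centroid sits 2h/3 = 2 × 1.78/3 = 1.18667 m below the apex, so y_c = 0.645 + 1.18667 = 1.83167 m and h_c = 1.83167 × 0.882948 = 1.61727 m.
A = ½ × 1.71 × 1.78 = 1.5219 m².
Resultant F = γ·h_c·A = 7.74009 × 1.61727 × 1.5219 = 19.0509 kN.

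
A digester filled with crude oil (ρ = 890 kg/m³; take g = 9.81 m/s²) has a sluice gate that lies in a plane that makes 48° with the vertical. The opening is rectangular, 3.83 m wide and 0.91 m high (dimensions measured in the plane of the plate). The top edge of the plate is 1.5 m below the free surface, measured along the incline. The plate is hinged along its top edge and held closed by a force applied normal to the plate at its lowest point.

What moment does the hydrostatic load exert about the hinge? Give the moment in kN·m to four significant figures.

M ≈ 19.52 kN·m

γ = ρg = 890 × 9.81 / 1000 = 8.7309 kN/m³.
The plate makes 48° with the vertical, i.e. θ = 90° − 48° = 42° to the horizontal. Measuring y along the incline from the free-surface line, vertical depth h = y·sinθ with sinθ = 0.669131.
The centroid lies 0.91/2 = 0.455 m below the top edge, so y_c = 1.5 + 0.455 = 1.955 m and h_c = 1.955 × 0.669131 = 1.30815 m.
A = 3.83 × 0.91 = 3.4853 m².
Resultant F = γ·h_c·A = 8.7309 × 1.30815 × 3.4853 = 39.8068 kN.
I_c = b·h³/12 = 3.83 × 0.91³/12 = 0.240515 m⁴.
Centre of pressure: y_p = y_c + I_c/(y_c·A) = 1.955 + 0.240515/(1.955 × 3.4853) = 1.955 + 0.0352984 = 1.9903 m along the plane.
The resultant acts 0.455 + 0.0352984 = 0.490298 m (along the plate) below the hinge at the top edge, so the moment about the hinge is M = F × 0.490298 = 39.8068 × 0.490298 = 19.5172 kN·m.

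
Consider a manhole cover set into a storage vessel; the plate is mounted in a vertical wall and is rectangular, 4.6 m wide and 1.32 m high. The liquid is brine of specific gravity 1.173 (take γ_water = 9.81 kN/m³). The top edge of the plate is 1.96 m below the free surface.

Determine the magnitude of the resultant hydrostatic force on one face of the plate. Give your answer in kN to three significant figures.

γ = 1.173 × 9.81 = 11.50713 kN/m³.
The centroid lies 1.32/2 = 0.66 m below the top edge, so the centroid depth is h_c = 1.96 + 0.66 = 2.62 m.
A = 4.6 × 1.32 = 6.072 m².
Resultant F = γ·h_c·A = 11.50713 × 2.62 × 6.072 = 183.063 kN.

F ≈ 183 kN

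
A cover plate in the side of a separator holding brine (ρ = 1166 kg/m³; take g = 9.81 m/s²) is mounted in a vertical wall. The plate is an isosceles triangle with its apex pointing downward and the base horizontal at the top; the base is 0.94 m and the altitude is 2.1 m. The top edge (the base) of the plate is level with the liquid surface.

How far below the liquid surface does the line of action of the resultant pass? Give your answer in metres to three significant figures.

γ = ρg = 1166 × 9.81 / 1000 = 11.43846 kN/m³.
With the apex down, the centroid sits h/3 = 2.1/3 = 0.7 m below the base (the top edge), so the centroid depth is h_c = 0.7 m.
A = ½ × 0.94 × 2.1 = 0.987 m².
Resultant F = γ·h_c·A = 11.43846 × 0.7 × 0.987 = 7.90283 kN.
I_c = b·h³/36 = 0.94 × 2.1³/36 = 0.241815 m⁴.
Centre of pressure: y_p = y_c + I_c/(y_c·A) = 0.7 + 0.241815/(0.7 × 0.987) = 0.7 + 0.35 = 1.05 m along the plane.

h_p = 1.05 m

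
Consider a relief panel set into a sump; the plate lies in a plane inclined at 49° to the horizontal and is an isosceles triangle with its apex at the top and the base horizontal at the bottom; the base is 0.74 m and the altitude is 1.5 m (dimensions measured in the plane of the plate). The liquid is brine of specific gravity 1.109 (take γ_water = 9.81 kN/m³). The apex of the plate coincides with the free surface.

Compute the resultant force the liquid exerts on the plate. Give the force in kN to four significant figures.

γ = 1.109 × 9.81 = 10.87929 kN/m³.
Let θ = 49° be the plate's angle to the horizontal; measure y along the incline from where the plane meets the free surface. Vertical depth h = y·sinθ with sinθ = 0.754710.
With the apex up, the centroid sits 2h/3 = 2 × 1.5/3 = 1 m below the apex, so y_c = 1 m and h_c = 1 × 0.754710 = 0.75471 m.
A = ½ × 0.74 × 1.5 = 0.555 m².
Resultant F = γ·h_c·A = 10.87929 × 0.75471 × 0.555 = 4.55694 kN.

F ≈ 4.557 kN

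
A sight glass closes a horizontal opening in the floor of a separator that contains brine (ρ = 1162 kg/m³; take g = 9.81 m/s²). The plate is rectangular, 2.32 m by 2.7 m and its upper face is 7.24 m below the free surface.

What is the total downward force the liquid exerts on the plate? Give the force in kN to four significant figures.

F ≈ 517.0 kN

γ = ρg = 1162 × 9.81 / 1000 = 11.39922 kN/m³.
The plate is horizontal, so pressure is uniform at p = γ·h = 11.39922 × 7.24 = 82.5304 kN/m².
A = 2.32 × 2.7 = 6.264 m².
F = p·A = 82.5304 × 6.264 = 516.97 kN.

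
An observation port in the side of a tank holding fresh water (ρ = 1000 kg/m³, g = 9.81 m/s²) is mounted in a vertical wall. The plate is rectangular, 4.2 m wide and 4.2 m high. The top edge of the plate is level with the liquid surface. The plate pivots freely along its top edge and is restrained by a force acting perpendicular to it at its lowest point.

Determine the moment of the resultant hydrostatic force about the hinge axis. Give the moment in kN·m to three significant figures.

γ = ρg = 1000 × 9.81 = 9810 N/m³ = 9.81 kN/m³.
The centroid lies 4.2/2 = 2.1 m below the top edge, so the centroid depth is h_c = 2.1 m.
A = 4.2 × 4.2 = 17.64 m².
Resultant F = γ·h_c·A = 9.81 × 2.1 × 17.64 = 363.402 kN.
I_c = b·h³/12 = 4.2 × 4.2³/12 = 25.9308 m⁴.
Centre of pressure: y_p = y_c + I_c/(y_c·A) = 2.1 + 25.9308/(2.1 × 17.64) = 2.1 + 0.7 = 2.8 m along the plane.
The resultant acts 2.1 + 0.7 = 2.8 m (along the plate) below the hinge at the top edge, so the moment about the hinge is M = F × 2.8 = 363.402 × 2.8 = 1017.53 kN·m.

M ≈ 1020 kN·m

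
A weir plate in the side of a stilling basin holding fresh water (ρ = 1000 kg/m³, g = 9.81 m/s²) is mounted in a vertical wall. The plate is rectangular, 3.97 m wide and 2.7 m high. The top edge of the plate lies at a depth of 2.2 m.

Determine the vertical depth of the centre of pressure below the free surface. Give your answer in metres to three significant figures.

h_p = 3.72 m

γ = ρg = 1000 × 9.81 = 9810 N/m³ = 9.81 kN/m³.
The centroid lies 2.7/2 = 1.35 m below the top edge, so the centroid depth is h_c = 2.2 + 1.35 = 3.55 m.
A = 3.97 × 2.7 = 10.719 m².
Resultant F = γ·h_c·A = 9.81 × 3.55 × 10.719 = 373.295 kN.
I_c = b·h³/12 = 3.97 × 2.7³/12 = 6.51179 m⁴.
Centre of pressure: y_p = y_c + I_c/(y_c·A) = 3.55 + 6.51179/(3.55 × 10.719) = 3.55 + 0.171127 = 3.72113 m along the plane.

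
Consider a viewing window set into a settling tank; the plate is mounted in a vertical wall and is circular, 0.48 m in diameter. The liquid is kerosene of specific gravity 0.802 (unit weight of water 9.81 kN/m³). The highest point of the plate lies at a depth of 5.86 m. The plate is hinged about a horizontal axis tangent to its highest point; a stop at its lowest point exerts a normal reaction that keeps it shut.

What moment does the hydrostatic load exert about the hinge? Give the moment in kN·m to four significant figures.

M ≈ 2.105 kN·m

γ = 0.802 × 9.81 = 7.86762 kN/m³.
The centroid is at the centre, 0.24 m below the top of the plate, so the centroid depth is h_c = 5.86 + 0.24 = 6.1 m.
A = π(0.24)² = 0.180956 m².
Resultant F = γ·h_c·A = 7.86762 × 6.1 × 0.180956 = 8.68453 kN.
I_c = πr⁴/4 = π × 0.24⁴/4 = 0.00260576 m⁴.
Centre of pressure: y_p = y_c + I_c/(y_c·A) = 6.1 + 0.00260576/(6.1 × 0.180956) = 6.1 + 0.00236065 = 6.10236 m along the plane.
The resultant acts 0.24 + 0.00236065 = 0.242361 m (along the plate) below the hinge at the top edge, so the moment about the hinge is M = F × 0.242361 = 8.68453 × 0.242361 = 2.10479 kN·m.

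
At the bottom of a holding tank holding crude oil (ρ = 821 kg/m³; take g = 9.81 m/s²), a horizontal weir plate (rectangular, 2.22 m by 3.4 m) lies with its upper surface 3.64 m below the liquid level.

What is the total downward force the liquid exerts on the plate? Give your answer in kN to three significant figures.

γ = ρg = 821 × 9.81 / 1000 = 8.05401 kN/m³.
The plate is horizontal, so pressure is uniform at p = γ·h = 8.05401 × 3.64 = 29.3166 kN/m².
A = 2.22 × 3.4 = 7.548 m².
F = p·A = 29.3166 × 7.548 = 221.282 kN.

F ≈ 221 kN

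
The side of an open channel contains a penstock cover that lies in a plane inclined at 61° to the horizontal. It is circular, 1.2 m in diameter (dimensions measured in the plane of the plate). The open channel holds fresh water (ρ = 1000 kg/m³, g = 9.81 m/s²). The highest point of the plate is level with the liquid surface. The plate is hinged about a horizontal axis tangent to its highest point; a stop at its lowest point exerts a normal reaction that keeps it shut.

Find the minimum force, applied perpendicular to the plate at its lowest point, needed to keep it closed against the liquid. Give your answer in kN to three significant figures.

γ = ρg = 1000 × 9.81 = 9810 N/m³ = 9.81 kN/m³.
Let θ = 61° be the plate's angle to the horizontal; measure y along the incline from where the plane meets the free surface. Vertical depth h = y·sinθ with sinθ = 0.874620.
The centroid is at the centre, 0.6 m below the top of the plate, so y_c = 0.6 m and h_c = 0.6 × 0.874620 = 0.524772 m.
A = π(0.6)² = 1.13097 m².
Resultant F = γ·h_c·A = 9.81 × 0.524772 × 1.13097 = 5.82225 kN.
I_c = πr⁴/4 = π × 0.6⁴/4 = 0.101788 m⁴.
Centre of pressure: y_p = y_c + I_c/(y_c·A) = 0.6 + 0.101788/(0.6 × 1.13097) = 0.6 + 0.150001 = 0.750001 m along the plane.
The resultant acts 0.6 + 0.150001 = 0.750001 m (along the plate) below the hinge at the top edge, so the moment about the hinge is M = F × 0.750001 = 5.82225 × 0.750001 = 4.36669 kN·m.
A normal force at the bottom, 1.2 m from the hinge, must supply this moment: P = 4.36669/1.2 = 3.63891 kN.

P ≈ 3.64 kN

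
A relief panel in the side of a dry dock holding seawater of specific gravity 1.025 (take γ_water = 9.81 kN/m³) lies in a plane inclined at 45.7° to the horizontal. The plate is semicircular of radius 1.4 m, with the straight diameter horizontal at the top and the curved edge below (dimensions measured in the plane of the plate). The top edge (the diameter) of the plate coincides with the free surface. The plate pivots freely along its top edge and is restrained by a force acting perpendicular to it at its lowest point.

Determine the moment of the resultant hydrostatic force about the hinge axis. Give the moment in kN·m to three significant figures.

γ = 1.025 × 9.81 = 10.05525 kN/m³.
Let θ = 45.7° be the plate's angle to the horizontal; measure y along the incline from where the plane meets the free surface. Vertical depth h = y·sinθ with sinθ = 0.715693.
The centroid of a semicircle lies 4r/(3π) = 0.594178 m from the diameter, here below the top edge, so y_c = 0.594178 m and h_c = 0.594178 × 0.715693 = 0.425249 m.
A = πr²/2 = π × 1.4²/2 = 3.07876 m².
Resultant F = γ·h_c·A = 10.05525 × 0.425249 × 3.07876 = 13.1647 kN.
I_c = (π/8 − 8/(9π))·r⁴ = 0.109757 × 1.4⁴ = 0.421642 m⁴.
Centre of pressure: y_p = y_c + I_c/(y_c·A) = 0.594178 + 0.421642/(0.594178 × 3.07876) = 0.594178 + 0.23049 = 0.824668 m along the plane.
The resultant acts 0.594178 + 0.23049 = 0.824668 m (along the plate) below the hinge at the top edge, so the moment about the hinge is M = F × 0.824668 = 13.1647 × 0.824668 = 10.8565 kN·m.

M ≈ 10.9 kN·m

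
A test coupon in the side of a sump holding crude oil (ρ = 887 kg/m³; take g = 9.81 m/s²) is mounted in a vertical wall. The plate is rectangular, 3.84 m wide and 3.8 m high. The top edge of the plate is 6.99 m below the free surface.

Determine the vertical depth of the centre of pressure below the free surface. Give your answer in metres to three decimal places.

h_p = 9.025 m

γ = ρg = 887 × 9.81 / 1000 = 8.70147 kN/m³.
The centroid lies 3.8/2 = 1.9 m below the top edge, so the centroid depth is h_c = 6.99 + 1.9 = 8.89 m.
A = 3.84 × 3.8 = 14.592 m².
Resultant F = γ·h_c·A = 8.70147 × 8.89 × 14.592 = 1128.78 kN.
I_c = b·h³/12 = 3.84 × 3.8³/12 = 17.559 m⁴.
Centre of pressure: y_p = y_c + I_c/(y_c·A) = 8.89 + 17.559/(8.89 × 14.592) = 8.89 + 0.135358 = 9.02536 m along the plane.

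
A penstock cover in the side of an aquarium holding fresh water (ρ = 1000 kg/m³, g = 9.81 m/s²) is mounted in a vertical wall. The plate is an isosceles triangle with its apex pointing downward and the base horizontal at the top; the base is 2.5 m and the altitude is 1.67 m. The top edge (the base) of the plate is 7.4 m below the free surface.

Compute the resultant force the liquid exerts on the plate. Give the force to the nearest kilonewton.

F ≈ 163 kN

γ = ρg = 1000 × 9.81 = 9810 N/m³ = 9.81 kN/m³.
With the apex down, the centroid sits h/3 = 1.67/3 = 0.556667 m below the base (the top edge), so the centroid depth is h_c = 7.4 + 0.556667 = 7.95667 m.
A = ½ × 2.5 × 1.67 = 2.0875 m².
Resultant F = γ·h_c·A = 9.81 × 7.95667 × 2.0875 = 162.94 kN.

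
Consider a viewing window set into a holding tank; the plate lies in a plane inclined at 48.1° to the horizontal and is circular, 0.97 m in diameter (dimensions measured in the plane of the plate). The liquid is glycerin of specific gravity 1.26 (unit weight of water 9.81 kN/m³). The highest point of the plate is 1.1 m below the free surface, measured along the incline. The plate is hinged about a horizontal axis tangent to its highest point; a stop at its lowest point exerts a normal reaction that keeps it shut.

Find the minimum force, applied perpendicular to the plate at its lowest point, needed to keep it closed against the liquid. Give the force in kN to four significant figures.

P ≈ 5.800 kN

γ = 1.26 × 9.81 = 12.3606 kN/m³.
Let θ = 48.1° be the plate's angle to the horizontal; measure y along the incline from where the plane meets the free surface. Vertical depth h = y·sinθ with sinθ = 0.744312.
The centroid is at the centre, 0.485 m below the top of the plate, so y_c = 1.1 + 0.485 = 1.585 m and h_c = 1.585 × 0.744312 = 1.17973 m.
A = π(0.485)² = 0.738981 m².
Resultant F = γ·h_c·A = 12.3606 × 1.17973 × 0.738981 = 10.7759 kN.
I_c = πr⁴/4 = π × 0.485⁴/4 = 0.0434567 m⁴.
Centre of pressure: y_p = y_c + I_c/(y_c·A) = 1.585 + 0.0434567/(1.585 × 0.738981) = 1.585 + 0.0371017 = 1.6221 m along the plane.
The resultant acts 0.485 + 0.0371017 = 0.522102 m (along the plate) below the hinge at the top edge, so the moment about the hinge is M = F × 0.522102 = 10.7759 × 0.522102 = 5.62612 kN·m.
A normal force at the bottom, 0.97 m from the hinge, must supply this moment: P = 5.62612/0.97 = 5.80012 kN.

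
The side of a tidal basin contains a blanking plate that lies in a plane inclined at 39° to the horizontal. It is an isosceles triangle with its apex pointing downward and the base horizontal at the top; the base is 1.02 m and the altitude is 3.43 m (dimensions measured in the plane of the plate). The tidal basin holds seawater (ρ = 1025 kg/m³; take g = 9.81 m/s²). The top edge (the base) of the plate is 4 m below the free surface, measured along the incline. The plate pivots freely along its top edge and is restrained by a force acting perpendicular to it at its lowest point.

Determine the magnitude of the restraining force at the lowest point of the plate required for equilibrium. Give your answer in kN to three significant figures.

γ = ρg = 1025 × 9.81 / 1000 = 10.05525 kN/m³.
Let θ = 39° be the plate's angle to the horizontal; measure y along the incline from where the plane meets the free surface. Vertical depth h = y·sinθ with sinθ = 0.629320.
With the apex down, the centroid sits h/3 = 3.43/3 = 1.14333 m below the base (the top edge), so y_c = 4 + 1.14333 = 5.14333 m and h_c = 5.14333 × 0.629320 = 3.2368 m.
A = ½ × 1.02 × 3.43 = 1.7493 m².
Resultant F = γ·h_c·A = 10.05525 × 3.2368 × 1.7493 = 56.9342 kN.
I_c = b·h³/36 = 1.02 × 3.43³/36 = 1.14335 m⁴.
Centre of pressure: y_p = y_c + I_c/(y_c·A) = 5.14333 + 1.14335/(5.14333 × 1.7493) = 5.14333 + 0.127078 = 5.27041 m along the plane.
The resultant acts 1.14333 + 0.127078 = 1.27041 m (along the plate) below the hinge at the top edge, so the moment about the hinge is M = F × 1.27041 = 56.9342 × 1.27041 = 72.3298 kN·m.
A normal force at the bottom, 3.43 m from the hinge, must supply this moment: P = 72.3298/3.43 = 21.0874 kN.

P ≈ 21.1 kN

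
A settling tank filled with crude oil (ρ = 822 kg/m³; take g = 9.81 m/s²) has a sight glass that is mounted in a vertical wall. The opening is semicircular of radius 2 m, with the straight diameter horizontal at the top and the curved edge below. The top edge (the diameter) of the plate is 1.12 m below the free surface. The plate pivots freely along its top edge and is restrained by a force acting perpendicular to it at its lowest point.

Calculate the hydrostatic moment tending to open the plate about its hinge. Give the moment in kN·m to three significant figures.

M ≈ 98.8 kN·m

γ = ρg = 822 × 9.81 / 1000 = 8.06382 kN/m³.
The centroid of a semicircle lies 4r/(3π) = 0.848826 m from the diameter, here below the top edge, so the centroid depth is h_c = 1.12 + 0.848826 = 1.96883 m.
A = πr²/2 = π × 2²/2 = 6.28319 m².
Resultant F = γ·h_c·A = 8.06382 × 1.96883 × 6.28319 = 99.7538 kN.
I_c = (π/8 − 8/(9π))·r⁴ = 0.109757 × 2⁴ = 1.75611 m⁴.
Centre of pressure: y_p = y_c + I_c/(y_c·A) = 1.96883 + 1.75611/(1.96883 × 6.28319) = 1.96883 + 0.141959 = 2.11079 m along the plane.
The resultant acts 0.848826 + 0.141959 = 0.990785 m (along the plate) below the hinge at the top edge, so the moment about the hinge is M = F × 0.990785 = 99.7538 × 0.990785 = 98.8346 kN·m.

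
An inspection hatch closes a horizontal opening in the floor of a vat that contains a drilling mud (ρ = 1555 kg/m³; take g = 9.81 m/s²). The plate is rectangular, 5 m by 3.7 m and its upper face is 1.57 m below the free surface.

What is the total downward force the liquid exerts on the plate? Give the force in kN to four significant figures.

F ≈ 443.1 kN

γ = ρg = 1555 × 9.81 / 1000 = 15.25455 kN/m³.
The plate is horizontal, so pressure is uniform at p = γ·h = 15.25455 × 1.57 = 23.9496 kN/m².
A = 5 × 3.7 = 18.5 m².
F = p·A = 23.9496 × 18.5 = 443.068 kN.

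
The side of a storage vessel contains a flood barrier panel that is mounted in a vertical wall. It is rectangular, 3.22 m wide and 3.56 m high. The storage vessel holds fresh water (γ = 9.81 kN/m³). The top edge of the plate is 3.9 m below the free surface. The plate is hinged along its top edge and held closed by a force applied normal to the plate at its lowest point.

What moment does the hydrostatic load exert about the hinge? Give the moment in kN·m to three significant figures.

γ = 9.81 kN/m³.
The centroid lies 3.56/2 = 1.78 m below the top edge, so the centroid depth is h_c = 3.9 + 1.78 = 5.68 m.
A = 3.22 × 3.56 = 11.4632 m².
Resultant F = γ·h_c·A = 9.81 × 5.68 × 11.4632 = 638.739 kN.
I_c = b·h³/12 = 3.22 × 3.56³/12 = 12.1067 m⁴.
Centre of pressure: y_p = y_c + I_c/(y_c·A) = 5.68 + 12.1067/(5.68 × 11.4632) = 5.68 + 0.185939 = 5.86594 m along the plane.
The resultant acts 1.78 + 0.185939 = 1.96594 m (along the plate) below the hinge at the top edge, so the moment about the hinge is M = F × 1.96594 = 638.739 × 1.96594 = 1255.72 kN·m.

M ≈ 1260 kN·m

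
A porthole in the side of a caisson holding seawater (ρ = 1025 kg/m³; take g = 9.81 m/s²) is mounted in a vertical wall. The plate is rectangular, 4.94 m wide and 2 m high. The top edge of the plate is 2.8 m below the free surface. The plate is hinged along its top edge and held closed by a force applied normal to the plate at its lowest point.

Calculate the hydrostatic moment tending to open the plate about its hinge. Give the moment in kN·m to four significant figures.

γ = ρg = 1025 × 9.81 / 1000 = 10.05525 kN/m³.
The centroid lies 2/2 = 1 m below the top edge, so the centroid depth is h_c = 2.8 + 1 = 3.8 m.
A = 4.94 × 2 = 9.88 m².
Resultant F = γ·h_c·A = 10.05525 × 3.8 × 9.88 = 377.514 kN.
I_c = b·h³/12 = 4.94 × 2³/12 = 3.29333 m⁴.
Centre of pressure: y_p = y_c + I_c/(y_c·A) = 3.8 + 3.29333/(3.8 × 9.88) = 3.8 + 0.0877192 = 3.88772 m along the plane.
The resultant acts 1 + 0.0877192 = 1.08772 m (along the plate) below the hinge at the top edge, so the moment about the hinge is M = F × 1.08772 = 377.514 × 1.08772 = 410.63 kN·m.

M ≈ 410.6 kN·m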